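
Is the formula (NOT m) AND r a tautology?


Build the truth table over {m, r}:
m | r | φ
---------
F | F | F
T | F | F
F | T | T
T | T | F
Counterexample at row 1: with m=F, r=F, the formula is F.

No, it is not a tautology.


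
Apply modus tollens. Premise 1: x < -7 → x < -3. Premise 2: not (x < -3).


Modus tollens: from (P → Q) and ¬Q, infer ¬P.
Q = 'x < -3' is denied; since P → Q, P must also fail.

Not (x < -7).


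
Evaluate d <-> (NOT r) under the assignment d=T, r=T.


Substitute d=T, r=T:
NOT r = F
d <-> (NOT r) = T <-> F = F

F


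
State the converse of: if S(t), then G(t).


The converse of (P → Q) is (Q → P). It is not in general equivalent to the original.
Here P = 'S(t)' and Q = 'G(t)'.

If G(t), then S(t).


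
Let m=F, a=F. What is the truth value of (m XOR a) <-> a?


Substitute m=F, a=F:
m XOR a = F XOR F = F
(m XOR a) <-> a = F <-> F = T

T


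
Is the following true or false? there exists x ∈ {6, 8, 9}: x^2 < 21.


Evaluate the predicate on each element: 6:F, 8:F, 9:F.
No element satisfies the predicate.

F


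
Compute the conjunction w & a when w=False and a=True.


Conjunction is true only when both operands are true.
Substitute: w=False, a=True.
False & True evaluates to False.

False


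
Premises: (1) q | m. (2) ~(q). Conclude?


Disjunctive syllogism: from (P ∨ Q) and ¬P, infer Q.
One disjunct, 'q', is ruled out; the other must hold.

m


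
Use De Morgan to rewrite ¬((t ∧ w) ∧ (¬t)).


De Morgan: the negation of a conjunction is the disjunction of the negations.
Distribute ¬ across ∧, flipping it to ∨, and negate each literal.

((¬t) ∨ (¬w)) ∨ t


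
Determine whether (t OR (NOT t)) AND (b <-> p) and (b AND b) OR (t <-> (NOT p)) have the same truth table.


Compare truth tables:
b | p | t | φ | ψ
-----------------
F | F | F | T | F
T | F | F | F | T
F | T | F | F | T
T | T | F | T | T
F | F | T | T | T
T | F | T | F | T
F | T | T | F | F
T | T | T | T | T
They differ at row 1 (b=F, p=F, t=F): φ=T but ψ=F.

No, they are not logically equivalent.


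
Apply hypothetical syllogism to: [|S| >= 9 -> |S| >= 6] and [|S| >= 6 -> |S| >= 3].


Hypothetical syllogism: from (P → Q) and (Q → R), infer (P → R).
Chain the two implications through the shared middle term '|S| >= 6'.

|S| >= 9 -> |S| >= 3


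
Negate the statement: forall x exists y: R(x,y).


Negation flips each quantifier (∀↔∃) and negates the inner predicate.
¬(forall x exists y: φ) = exists x forall y: ¬φ.

exists x forall y: ~(R(x,y))


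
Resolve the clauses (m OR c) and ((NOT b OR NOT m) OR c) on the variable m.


The clauses contain complementary literals m and NOTm.
Resolution eliminates this pair and disjoins the remaining literals (merging duplicates).

(c OR NOT b)


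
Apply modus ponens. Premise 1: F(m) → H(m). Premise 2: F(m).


Modus ponens: from (P → Q) and P, infer Q.
P = 'F(m)' is asserted, and P → Q holds, so Q follows.

H(m).


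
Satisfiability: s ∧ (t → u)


Search for a satisfying assignment over {s, t, u}.
Try s=T, t=F, u=F: the formula evaluates to T.
A satisfying assignment exists.

Satisfiable.


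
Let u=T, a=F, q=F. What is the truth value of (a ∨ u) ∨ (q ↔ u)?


Substitute u=T, a=F, q=F:
a ∨ u = F ∨ T = T
q ↔ u = F ↔ T = F
(a ∨ u) ∨ (q ↔ u) = T ∨ F = T

T


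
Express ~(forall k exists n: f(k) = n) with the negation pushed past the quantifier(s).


Negation flips each quantifier (∀↔∃) and negates the inner predicate.
¬(forall k exists n: φ) = exists k forall n: ¬φ.

exists k forall n: ~(f(k) = n)


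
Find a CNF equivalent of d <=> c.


Step 1: Rewrite d ↔ c as (d → c) ∧ (c → d).
Step 2: Rewrite each implication as a disjunction.

((~d) | c) & ((~c) | d)


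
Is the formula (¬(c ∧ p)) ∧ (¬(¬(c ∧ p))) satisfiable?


Check all 4 assignments over {c, p}:
c | p | φ
---------
F | F | F
T | F | F
F | T | F
T | T | F
No assignment makes the formula true.

Unsatisfiable.


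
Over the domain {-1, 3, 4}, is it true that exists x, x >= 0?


Evaluate the predicate on each element: -1:False, 3:True, 4:True.
Witness x = 3 satisfies the predicate.

True


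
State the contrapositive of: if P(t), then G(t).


The contrapositive of (P → Q) is (¬Q → ¬P); it is logically equivalent to the original.
Here P = 'P(t)' and Q = 'G(t)'.

If not (G(t)), then not (P(t)).


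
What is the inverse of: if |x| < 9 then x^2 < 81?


The inverse of (P → Q) is (¬P → ¬Q). It is equivalent to the converse, not to the original.
Here P = '|x| < 9' and Q = 'x^2 < 81'.

If not (|x| < 9), then not (x^2 < 81).


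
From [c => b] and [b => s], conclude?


Hypothetical syllogism: from (P → Q) and (Q → R), infer (P → R).
Chain the two implications through the shared middle term 'b'.

c => s


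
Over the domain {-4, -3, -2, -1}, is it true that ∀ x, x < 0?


Evaluate the predicate on each element: -4:T, -3:T, -2:T, -1:T.
Every element satisfies the predicate.

T


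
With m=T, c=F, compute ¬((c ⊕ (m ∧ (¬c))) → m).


Substitute m=T, c=F:
¬c = T
m ∧ (¬c) = T ∧ T = T
c ⊕ (m ∧ (¬c)) = F ⊕ T = T
(c ⊕ (m ∧ (¬c))) → m = T → T = T
¬((c ⊕ (m ∧ (¬c))) → m) = F

F


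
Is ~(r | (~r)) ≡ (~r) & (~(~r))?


Compare truth tables:
r | φ | ψ
---------
False | False | False
True | False | False
The columns φ and ψ agree on every row.

Yes, they are logically equivalent.


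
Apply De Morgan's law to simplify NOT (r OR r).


De Morgan: the negation of a disjunction is the conjunction of the negations.
Distribute NOT across OR, flipping it to AND, and negate each literal.

(NOT r) AND (NOT r)


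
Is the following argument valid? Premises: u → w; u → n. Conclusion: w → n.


This is (no valid rule). There exist truth assignments where the premises are all true but the conclusion is false.

Invalid.


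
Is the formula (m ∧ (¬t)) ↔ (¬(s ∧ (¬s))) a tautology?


Build the truth table over {m, s, t}:
m | s | t | φ
-------------
F | F | F | F
T | F | F | T
F | T | F | F
T | T | F | T
F | F | T | F
T | F | T | F
F | T | T | F
T | T | T | F
Counterexample at row 1: with m=F, s=F, t=F, the formula is F.

No, it is not a tautology.


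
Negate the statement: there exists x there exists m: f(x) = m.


Negation flips each quantifier (∀↔∃) and negates the inner predicate.
¬(there exists x there exists m: φ) = for all x for all m: ¬φ.

for all x for all m: NOT(f(x) = m)


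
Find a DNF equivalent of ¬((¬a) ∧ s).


Step 1: Apply De Morgan: ¬((¬a) ∧ s) = ¬(¬a) ∨ ¬s.
Step 2: Eliminate any double negations (¬¬X = X).

a ∨ (¬s)


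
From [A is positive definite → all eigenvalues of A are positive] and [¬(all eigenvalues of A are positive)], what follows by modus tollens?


Modus tollens: from (P → Q) and ¬Q, infer ¬P.
Q = 'all eigenvalues of A are positive' is denied; since P → Q, P must also fail.

Not (A is positive definite).


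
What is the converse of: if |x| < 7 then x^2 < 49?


The converse of (P → Q) is (Q → P). It is not in general equivalent to the original.
Here P = '|x| < 7' and Q = 'x^2 < 49'.

If x^2 < 49, then |x| < 7.


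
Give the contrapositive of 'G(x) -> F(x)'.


The contrapositive of (P → Q) is (¬Q → ¬P); it is logically equivalent to the original.
Here P = 'G(x)' and Q = 'F(x)'.

If not (F(x)), then not (G(x)).


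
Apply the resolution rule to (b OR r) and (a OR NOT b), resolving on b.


The clauses contain complementary literals b and NOTb.
Resolution eliminates this pair and disjoins the remaining literals (merging duplicates).

(r OR a)


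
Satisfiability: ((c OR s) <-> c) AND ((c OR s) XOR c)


Check all 4 assignments over {c, s}:
c | s | φ
---------
F | F | F
T | F | F
F | T | F
T | T | F
No assignment makes the formula true.

Unsatisfiable.


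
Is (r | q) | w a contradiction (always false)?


Truth table over {q, r, w}:
q | r | w | φ
-------------
False | False | False | False
True | False | False | True
False | True | False | True
True | True | False | True
False | False | True | True
True | False | True | True
False | True | True | True
True | True | True | True
Satisfying assignment at row 2: q=True, r=False, w=False gives True.

No, it is not a contradiction.


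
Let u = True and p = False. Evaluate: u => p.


Implication is false only when antecedent is true and consequent is false.
Substitute: u=True, p=False.
True => False evaluates to False.

False


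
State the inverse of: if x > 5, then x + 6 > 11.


The inverse of (P → Q) is (¬P → ¬Q). It is equivalent to the converse, not to the original.
Here P = 'x > 5' and Q = 'x + 6 > 11'.

If not (x > 5), then not (x + 6 > 11).


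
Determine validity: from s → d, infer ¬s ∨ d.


This matches the form of material implication: the conclusion follows in every model of the premises.

Valid.


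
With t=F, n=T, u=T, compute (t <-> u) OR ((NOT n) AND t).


Substitute t=F, n=T, u=T:
t <-> u = F <-> T = F
NOT n = F
(NOT n) AND t = F AND F = F
(t <-> u) OR ((NOT n) AND t) = F OR F = F

F


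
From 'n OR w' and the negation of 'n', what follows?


Disjunctive syllogism: from (P ∨ Q) and ¬P, infer Q.
One disjunct, 'n', is ruled out; the other must hold.

w


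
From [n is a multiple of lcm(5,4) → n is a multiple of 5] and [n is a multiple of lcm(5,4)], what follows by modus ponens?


Modus ponens: from (P → Q) and P, infer Q.
P = 'n is a multiple of lcm(5,4)' is asserted, and P → Q holds, so Q follows.

n is a multiple of 5.


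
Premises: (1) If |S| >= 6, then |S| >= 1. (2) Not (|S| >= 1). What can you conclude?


Modus tollens: from (P → Q) and ¬Q, infer ¬P.
Q = '|S| >= 1' is denied; since P → Q, P must also fail.

Not (|S| >= 6).


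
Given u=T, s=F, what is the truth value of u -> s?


Implication is false only when antecedent is true and consequent is false.
Substitute: u=T, s=F.
T -> F evaluates to F.

F


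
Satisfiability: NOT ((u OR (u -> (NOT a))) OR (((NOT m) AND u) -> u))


Check all 8 assignments over {a, m, u}:
a | m | u | φ
-------------
F | F | F | F
T | F | F | F
F | T | F | F
T | T | F | F
F | F | T | F
T | F | T | F
F | T | T | F
T | T | T | F
No assignment makes the formula true.

Unsatisfiable.


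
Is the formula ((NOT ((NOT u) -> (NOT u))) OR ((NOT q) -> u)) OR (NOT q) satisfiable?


Search for a satisfying assignment over {q, u}.
Try q=F, u=F: the formula evaluates to T.
A satisfying assignment exists.

Satisfiable.


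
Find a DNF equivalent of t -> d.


Step 1: Rewrite t → d as ¬t ∨ d.

(NOT t) OR d


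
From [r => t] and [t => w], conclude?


Hypothetical syllogism: from (P → Q) and (Q → R), infer (P → R).
Chain the two implications through the shared middle term 't'.

r => w


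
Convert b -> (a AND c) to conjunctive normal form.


Step 1: Rewrite b → (a ∧ c) as ¬b ∨ (a ∧ c).
Step 2: Distribute ∨ over ∧.

((NOT b) OR a) AND ((NOT b) OR c)


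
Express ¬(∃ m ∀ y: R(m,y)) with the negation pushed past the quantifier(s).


Negation flips each quantifier (∀↔∃) and negates the inner predicate.
¬(∃ m ∀ y: φ) = ∀ m ∃ y: ¬φ.

∀ m ∃ y: ¬(R(m,y))


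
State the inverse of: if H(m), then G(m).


The inverse of (P → Q) is (¬P → ¬Q). It is equivalent to the converse, not to the original.
Here P = 'H(m)' and Q = 'G(m)'.

If not (H(m)), then not (G(m)).


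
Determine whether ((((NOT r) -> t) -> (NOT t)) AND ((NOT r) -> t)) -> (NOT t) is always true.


Build the truth table over {r, t}:
r | t | φ
---------
F | F | T
T | F | T
F | T | T
T | T | T
Every row evaluates to true.

Yes, it is a tautology.


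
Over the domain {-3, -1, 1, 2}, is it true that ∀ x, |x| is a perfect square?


Evaluate the predicate on each element: -3:F, -1:T, 1:T, 2:F.
Counterexample x = -3 fails the predicate.

F


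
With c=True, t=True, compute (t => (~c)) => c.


Substitute c=True, t=True:
~c = False
t => (~c) = True => False = False
(t => (~c)) => c = False => True = True

True


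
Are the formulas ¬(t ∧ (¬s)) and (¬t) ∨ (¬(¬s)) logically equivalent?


Compare truth tables:
s | t | φ | ψ
-------------
F | F | T | T
T | F | T | T
F | T | F | F
T | T | T | T
The columns φ and ψ agree on every row.

Yes, they are logically equivalent.


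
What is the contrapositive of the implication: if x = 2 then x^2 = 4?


The contrapositive of (P → Q) is (¬Q → ¬P); it is logically equivalent to the original.
Here P = 'x = 2' and Q = 'x^2 = 4'.

If not (x^2 = 4), then not (x = 2).


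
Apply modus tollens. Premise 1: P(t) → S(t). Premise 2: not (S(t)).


Modus tollens: from (P → Q) and ¬Q, infer ¬P.
Q = 'S(t)' is denied; since P → Q, P must also fail.

Not (P(t)).


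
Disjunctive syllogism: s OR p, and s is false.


Disjunctive syllogism: from (P ∨ Q) and ¬P, infer Q.
One disjunct, 's', is ruled out; the other must hold.

p


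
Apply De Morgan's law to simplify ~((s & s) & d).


De Morgan: the negation of a conjunction is the disjunction of the negations.
Distribute ~ across &, flipping it to |, and negate each literal.

((~s) | (~s)) | (~d)


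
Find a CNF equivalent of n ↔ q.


Step 1: Rewrite n ↔ q as (n → q) ∧ (q → n).
Step 2: Rewrite each implication as a disjunction.

((¬n) ∨ q) ∧ ((¬q) ∨ n)


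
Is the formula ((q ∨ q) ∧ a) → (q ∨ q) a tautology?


Build the truth table over {a, q}:
a | q | φ
---------
F | F | T
T | F | T
F | T | T
T | T | T
Every row evaluates to true.

Yes, it is a tautology.


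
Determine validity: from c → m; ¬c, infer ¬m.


This is denying the antecedent (fallacy). There exist truth assignments where the premises are all true but the conclusion is false.

Invalid.


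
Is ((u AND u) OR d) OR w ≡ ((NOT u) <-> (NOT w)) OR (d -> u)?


Compare truth tables:
d | u | w | φ | ψ
-----------------
F | F | F | F | T
T | F | F | T | T
F | T | F | T | T
T | T | F | T | T
F | F | T | T | T
T | F | T | T | F
F | T | T | T | T
T | T | T | T | T
They differ at row 1 (d=F, u=F, w=F): φ=F but ψ=T.

No, they are not logically equivalent.


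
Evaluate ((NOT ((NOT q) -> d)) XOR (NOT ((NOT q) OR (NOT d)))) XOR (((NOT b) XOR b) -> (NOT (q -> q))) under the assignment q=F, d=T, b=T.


Substitute q=F, d=T, b=T:
… (earlier sub-steps elided)
NOT d = F
(NOT q) OR (NOT d) = T OR F = T
NOT ((NOT q) OR (NOT d)) = F
(NOT ((NOT q) -> d)) XOR (NOT ((NOT q) OR (NOT d))) = F XOR F = F
NOT b = F
(NOT b) XOR b = F XOR T = T
q -> q = F -> F = T
NOT (q -> q) = F
((NOT b) XOR b) -> (NOT (q -> q)) = T -> F = F
((NOT ((NOT q) -> d)) XOR (NOT ((NOT q) OR (NOT d)))) XOR (((NOT b) XOR b) -> (NOT (q -> q))) = F XOR F = F

F


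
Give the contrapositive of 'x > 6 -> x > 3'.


The contrapositive of (P → Q) is (¬Q → ¬P); it is logically equivalent to the original.
Here P = 'x > 6' and Q = 'x > 3'.

If not (x > 3), then not (x > 6).


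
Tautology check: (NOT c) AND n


Build the truth table over {c, n}:
c | n | φ
---------
F | F | F
T | F | F
F | T | T
T | T | F
Counterexample at row 1: with c=F, n=F, the formula is F.

No, it is not a tautology.


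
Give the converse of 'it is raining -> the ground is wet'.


The converse of (P → Q) is (Q → P). It is not in general equivalent to the original.
Here P = 'it is raining' and Q = 'the ground is wet'.

If the ground is wet, then it is raining.


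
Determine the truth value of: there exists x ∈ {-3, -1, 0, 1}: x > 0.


Evaluate the predicate on each element: -3:F, -1:F, 0:F, 1:T.
Witness x = 1 satisfies the predicate.

T


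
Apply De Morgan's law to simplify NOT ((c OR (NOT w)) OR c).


De Morgan: the negation of a disjunction is the conjunction of the negations.
Distribute NOT across OR, flipping it to AND, and negate each literal.

((NOT c) AND w) AND (NOT c)


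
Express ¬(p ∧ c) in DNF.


Step 1: Apply De Morgan: ¬(p ∧ c) = ¬p ∨ ¬c.

(¬p) ∨ (¬c)


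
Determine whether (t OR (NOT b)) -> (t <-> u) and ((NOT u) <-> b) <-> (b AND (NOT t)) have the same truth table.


Compare truth tables:
b | t | u | φ | ψ
-----------------
F | F | F | T | T
T | F | F | T | T
F | T | F | F | T
T | T | F | F | F
F | F | T | F | F
T | F | T | T | F
F | T | T | T | F
T | T | T | T | T
They differ at row 3 (b=F, t=T, u=F): φ=F but ψ=T.

No, they are not logically equivalent.


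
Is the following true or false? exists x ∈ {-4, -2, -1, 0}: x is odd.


Evaluate the predicate on each element: -4:False, -2:False, -1:True, 0:False.
Witness x = -1 satisfies the predicate.

True


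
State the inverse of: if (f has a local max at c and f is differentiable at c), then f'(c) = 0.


The inverse of (P → Q) is (¬P → ¬Q). It is equivalent to the converse, not to the original.
Here P = '(f has a local max at c and f is differentiable at c)' and Q = 'f'(c) = 0'.

If not ((f has a local max at c and f is differentiable at c)), then not (f'(c) = 0).


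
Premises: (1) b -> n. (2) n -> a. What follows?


Hypothetical syllogism: from (P → Q) and (Q → R), infer (P → R).
Chain the two implications through the shared middle term 'n'.

b -> a


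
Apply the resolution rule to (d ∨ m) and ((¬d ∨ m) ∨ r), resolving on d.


The clauses contain complementary literals d and ¬d.
Resolution eliminates this pair and disjoins the remaining literals (merging duplicates).

(m ∨ r)


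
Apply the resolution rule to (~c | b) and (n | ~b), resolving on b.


The clauses contain complementary literals b and ~b.
Resolution eliminates this pair and disjoins the remaining literals (merging duplicates).

(~c | n)


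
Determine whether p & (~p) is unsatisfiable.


Truth table over {p}:
p | φ
-----
False | False
True | False
Every row is false.

Yes, it is a contradiction.


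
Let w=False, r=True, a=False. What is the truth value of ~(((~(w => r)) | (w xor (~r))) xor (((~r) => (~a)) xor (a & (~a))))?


Substitute w=False, r=True, a=False:
… (earlier sub-steps elided)
w xor (~r) = False xor False = False
(~(w => r)) | (w xor (~r)) = False | False = False
~r = False
~a = True
(~r) => (~a) = False => True = True
~a = True
a & (~a) = False & True = False
((~r) => (~a)) xor (a & (~a)) = True xor False = True
((~(w => r)) | (w xor (~r))) xor (((~r) => (~a)) xor (a & (~a))) = False xor True = True
~(((~(w => r)) | (w xor (~r))) xor (((~r) => (~a)) xor (a & (~a)))) = False

False


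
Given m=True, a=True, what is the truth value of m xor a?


Exclusive or is true when exactly one operand is true.
Substitute: m=True, a=True.
True xor True evaluates to False.

False


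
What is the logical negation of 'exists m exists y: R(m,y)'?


Negation flips each quantifier (∀↔∃) and negates the inner predicate.
¬(exists m exists y: φ) = forall m forall y: ¬φ.

forall m forall y: ~(R(m,y))


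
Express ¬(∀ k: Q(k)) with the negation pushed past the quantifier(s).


¬(∀ x: φ) = ∃ x: ¬φ, and ¬(∃ x: φ) = ∀ x: ¬φ.
Apply to the universal statement.

∃ k: ¬(Q(k))


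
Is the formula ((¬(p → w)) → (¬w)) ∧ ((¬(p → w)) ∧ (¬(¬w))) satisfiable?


Check all 4 assignments over {p, w}:
p | w | φ
---------
F | F | F
T | F | F
F | T | F
T | T | F
No assignment makes the formula true.

Unsatisfiable.


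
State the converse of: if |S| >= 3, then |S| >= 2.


The converse of (P → Q) is (Q → P). It is not in general equivalent to the original.
Here P = '|S| >= 3' and Q = '|S| >= 2'.

If |S| >= 2, then |S| >= 3.


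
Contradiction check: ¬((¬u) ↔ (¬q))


Truth table over {q, u}:
q | u | φ
---------
F | F | F
T | F | T
F | T | T
T | T | F
Satisfying assignment at row 2: q=T, u=F gives T.

No, it is not a contradiction.


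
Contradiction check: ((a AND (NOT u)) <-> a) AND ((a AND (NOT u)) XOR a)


Truth table over {a, u}:
a | u | φ
---------
F | F | F
T | F | F
F | T | F
T | T | F
Every row is false.

Yes, it is a contradiction.


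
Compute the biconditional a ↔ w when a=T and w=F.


Biconditional is true when both operands have the same truth value.
Substitute: a=T, w=F.
T ↔ F evaluates to F.

F


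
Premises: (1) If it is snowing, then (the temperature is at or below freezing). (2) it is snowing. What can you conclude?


Modus ponens: from (P → Q) and P, infer Q.
P = 'it is snowing' is asserted, and P → Q holds, so Q follows.

(the temperature is at or below freezing).


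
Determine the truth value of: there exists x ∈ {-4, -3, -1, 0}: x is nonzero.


Evaluate the predicate on each element: -4:T, -3:T, -1:T, 0:F.
Witness x = -4 satisfies the predicate.

T


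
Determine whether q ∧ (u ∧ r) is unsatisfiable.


Truth table over {q, r, u}:
q | r | u | φ
-------------
F | F | F | F
T | F | F | F
F | T | F | F
T | T | F | F
F | F | T | F
T | F | T | F
F | T | T | F
T | T | T | T
Satisfying assignment at row 8: q=T, r=T, u=T gives T.

No, it is not a contradiction.


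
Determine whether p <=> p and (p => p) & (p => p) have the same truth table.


Compare truth tables:
p | φ | ψ
---------
False | True | True
True | True | True
The columns φ and ψ agree on every row.

Yes, they are logically equivalent.


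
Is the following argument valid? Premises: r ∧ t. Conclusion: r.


This matches the form of conjunction elimination: the conclusion follows in every model of the premises.

Valid.


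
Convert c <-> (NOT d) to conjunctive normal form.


Step 1: Rewrite c ↔ (¬d) as (c → (¬d)) ∧ ((¬d) → c).
Step 2: Rewrite each implication as a disjunction.
Step 3: Eliminate any double negations (¬¬X = X).

((NOT c) OR (NOT d)) AND (d OR c)


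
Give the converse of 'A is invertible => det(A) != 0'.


The converse of (P → Q) is (Q → P). It is not in general equivalent to the original.
Here P = 'A is invertible' and Q = 'det(A) != 0'.

If det(A) != 0, then A is invertible.


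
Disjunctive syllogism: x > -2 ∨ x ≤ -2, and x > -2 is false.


Disjunctive syllogism: from (P ∨ Q) and ¬P, infer Q.
One disjunct, 'x > -2', is ruled out; the other must hold.

x ≤ -2


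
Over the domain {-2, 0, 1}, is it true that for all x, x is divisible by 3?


Evaluate the predicate on each element: -2:F, 0:T, 1:F.
Counterexample x = -2 fails the predicate.

F


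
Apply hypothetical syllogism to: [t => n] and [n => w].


Hypothetical syllogism: from (P → Q) and (Q → R), infer (P → R).
Chain the two implications through the shared middle term 'n'.

t => w


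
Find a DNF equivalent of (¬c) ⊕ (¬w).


Step 1: (¬c) ⊕ (¬w) is true exactly when they disagree: ((¬c) ∧ ¬(¬w)) ∨ (¬(¬c) ∧ (¬w)).
Step 2: Eliminate any double negations (¬¬X = X).

((¬c) ∧ w) ∨ (c ∧ (¬w))


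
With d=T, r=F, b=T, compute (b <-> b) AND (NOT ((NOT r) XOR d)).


Substitute d=T, r=F, b=T:
b <-> b = T <-> T = T
NOT r = T
(NOT r) XOR d = T XOR T = F
NOT ((NOT r) XOR d) = T
(b <-> b) AND (NOT ((NOT r) XOR d)) = T AND T = T

T


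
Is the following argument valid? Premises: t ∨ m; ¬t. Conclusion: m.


This matches the form of disjunctive syllogism: the conclusion follows in every model of the premises.

Valid.


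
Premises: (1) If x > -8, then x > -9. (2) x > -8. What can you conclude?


Modus ponens: from (P → Q) and P, infer Q.
P = 'x > -8' is asserted, and P → Q holds, so Q follows.

x > -9.


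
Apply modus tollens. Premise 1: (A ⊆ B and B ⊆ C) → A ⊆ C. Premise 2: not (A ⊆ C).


Modus tollens: from (P → Q) and ¬Q, infer ¬P.
Q = 'A ⊆ C' is denied; since P → Q, P must also fail.

Not ((A ⊆ B and B ⊆ C)).


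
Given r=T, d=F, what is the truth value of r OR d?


Disjunction is false only when both operands are false.
Substitute: r=T, d=F.
T OR F evaluates to T.

T


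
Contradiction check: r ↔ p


Truth table over {p, r}:
p | r | φ
---------
F | F | T
T | F | F
F | T | F
T | T | T
Satisfying assignment at row 1: p=F, r=F gives T.

No, it is not a contradiction.


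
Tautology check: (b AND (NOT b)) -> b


Build the truth table over {b}:
b | φ
-----
F | T
T | T
Every row evaluates to true.

Yes, it is a tautology.


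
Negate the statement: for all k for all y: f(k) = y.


Negation flips each quantifier (∀↔∃) and negates the inner predicate.
¬(for all k for all y: φ) = there exists k there exists y: ¬φ.

there exists k there exists y: NOT(f(k) = y)


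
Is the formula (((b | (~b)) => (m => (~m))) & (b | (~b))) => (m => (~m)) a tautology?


Build the truth table over {b, m}:
b | m | φ
---------
False | False | True
True | False | True
False | True | True
True | True | True
Every row evaluates to true.

Yes, it is a tautology.


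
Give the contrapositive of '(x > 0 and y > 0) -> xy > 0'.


The contrapositive of (P → Q) is (¬Q → ¬P); it is logically equivalent to the original.
Here P = '(x > 0 and y > 0)' and Q = 'xy > 0'.

If not (xy > 0), then not ((x > 0 and y > 0)).


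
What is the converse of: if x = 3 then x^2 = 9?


The converse of (P → Q) is (Q → P). It is not in general equivalent to the original.
Here P = 'x = 3' and Q = 'x^2 = 9'.

If x^2 = 9, then x = 3.


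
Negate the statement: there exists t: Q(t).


¬(for all x: φ) = there exists x: ¬φ, and ¬(there exists x: φ) = for all x: ¬φ.
Apply to the existential statement.

for all t: NOT(Q(t))


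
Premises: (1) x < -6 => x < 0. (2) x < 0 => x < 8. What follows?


Hypothetical syllogism: from (P → Q) and (Q → R), infer (P → R).
Chain the two implications through the shared middle term 'x < 0'.

x < -6 => x < 8


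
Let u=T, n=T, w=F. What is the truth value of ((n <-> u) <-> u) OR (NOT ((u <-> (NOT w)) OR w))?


Substitute u=T, n=T, w=F:
n <-> u = T <-> T = T
(n <-> u) <-> u = T <-> T = T
NOT w = T
u <-> (NOT w) = T <-> T = T
(u <-> (NOT w)) OR w = T OR F = T
NOT ((u <-> (NOT w)) OR w) = F
((n <-> u) <-> u) OR (NOT ((u <-> (NOT w)) OR w)) = T OR F = T

T


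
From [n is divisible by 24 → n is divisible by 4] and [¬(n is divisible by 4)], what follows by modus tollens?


Modus tollens: from (P → Q) and ¬Q, infer ¬P.
Q = 'n is divisible by 4' is denied; since P → Q, P must also fail.

Not (n is divisible by 24).


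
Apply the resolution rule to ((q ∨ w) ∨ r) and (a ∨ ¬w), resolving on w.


The clauses contain complementary literals w and ¬w.
Resolution eliminates this pair and disjoins the remaining literals (merging duplicates).

((q ∨ r) ∨ a)


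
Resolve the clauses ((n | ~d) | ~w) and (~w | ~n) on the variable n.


The clauses contain complementary literals n and ~n.
Resolution eliminates this pair and disjoins the remaining literals (merging duplicates).

(~d | ~w)


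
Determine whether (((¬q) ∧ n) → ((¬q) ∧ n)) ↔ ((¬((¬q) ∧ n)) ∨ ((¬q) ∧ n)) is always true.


Build the truth table over {n, q}:
n | q | φ
---------
F | F | T
T | F | T
F | T | T
T | T | T
Every row evaluates to true.

Yes, it is a tautology.


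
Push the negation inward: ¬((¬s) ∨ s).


De Morgan: the negation of a disjunction is the conjunction of the negations.
Distribute ¬ across ∨, flipping it to ∧, and negate each literal.

s ∧ (¬s)


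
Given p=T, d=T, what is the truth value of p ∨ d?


Disjunction is false only when both operands are false.
Substitute: p=T, d=T.
T ∨ T evaluates to T.

T


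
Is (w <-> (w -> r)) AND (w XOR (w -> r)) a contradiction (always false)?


Truth table over {r, w}:
r | w | φ
---------
F | F | F
T | F | F
F | T | F
T | T | F
Every row is false.

Yes, it is a contradiction.


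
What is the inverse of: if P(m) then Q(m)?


The inverse of (P → Q) is (¬P → ¬Q). It is equivalent to the converse, not to the original.
Here P = 'P(m)' and Q = 'Q(m)'.

If not (P(m)), then not (Q(m)).


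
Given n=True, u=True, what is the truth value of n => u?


Implication is false only when antecedent is true and consequent is false.
Substitute: n=True, u=True.
True => True evaluates to True.

True


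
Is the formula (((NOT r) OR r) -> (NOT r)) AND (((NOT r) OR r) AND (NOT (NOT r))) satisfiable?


Check all 2 assignments over {r}:
r | φ
-----
F | F
T | F
No assignment makes the formula true.

Unsatisfiable.


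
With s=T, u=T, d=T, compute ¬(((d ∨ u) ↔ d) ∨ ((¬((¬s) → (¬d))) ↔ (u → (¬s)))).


Substitute s=T, u=T, d=T:
… (earlier sub-steps elided)
(d ∨ u) ↔ d = T ↔ T = T
¬s = F
¬d = F
(¬s) → (¬d) = F → F = T
¬((¬s) → (¬d)) = F
¬s = F
u → (¬s) = T → F = F
(¬((¬s) → (¬d))) ↔ (u → (¬s)) = F ↔ F = T
((d ∨ u) ↔ d) ∨ ((¬((¬s) → (¬d))) ↔ (u → (¬s))) = T ∨ T = T
¬(((d ∨ u) ↔ d) ∨ ((¬((¬s) → (¬d))) ↔ (u → (¬s)))) = F

F


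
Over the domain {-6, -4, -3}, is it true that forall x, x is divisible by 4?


Evaluate the predicate on each element: -6:False, -4:True, -3:False.
Counterexample x = -6 fails the predicate.

False


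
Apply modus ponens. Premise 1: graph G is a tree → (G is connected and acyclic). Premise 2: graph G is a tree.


Modus ponens: from (P → Q) and P, infer Q.
P = 'graph G is a tree' is asserted, and P → Q holds, so Q follows.

(G is connected and acyclic).


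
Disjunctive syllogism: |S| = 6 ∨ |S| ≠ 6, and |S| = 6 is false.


Disjunctive syllogism: from (P ∨ Q) and ¬P, infer Q.
One disjunct, '|S| = 6', is ruled out; the other must hold.

|S| ≠ 6


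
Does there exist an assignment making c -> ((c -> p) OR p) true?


Search for a satisfying assignment over {c, p}.
Try c=F, p=F: the formula evaluates to T.
A satisfying assignment exists.

Satisfiable.


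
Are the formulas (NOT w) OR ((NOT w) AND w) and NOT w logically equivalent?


Compare truth tables:
w | φ | ψ
---------
F | T | T
T | F | F
The columns φ and ψ agree on every row.

Yes, they are logically equivalent.


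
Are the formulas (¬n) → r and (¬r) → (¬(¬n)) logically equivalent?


Compare truth tables:
n | r | φ | ψ
-------------
F | F | F | F
T | F | T | T
F | T | T | T
T | T | T | T
The columns φ and ψ agree on every row.

Yes, they are logically equivalent.


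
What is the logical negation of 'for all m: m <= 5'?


¬(for all x: φ) = there exists x: ¬φ, and ¬(there exists x: φ) = for all x: ¬φ.
Apply to the universal statement.

there exists m: NOT(m <= 5)


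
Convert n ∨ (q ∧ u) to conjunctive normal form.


Step 1: Distribute ∨ over ∧: n ∨ (q ∧ u) = (n ∨ q) ∧ (n ∨ u).

(n ∨ q) ∧ (n ∨ u)


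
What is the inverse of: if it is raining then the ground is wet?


The inverse of (P → Q) is (¬P → ¬Q). It is equivalent to the converse, not to the original.
Here P = 'it is raining' and Q = 'the ground is wet'.

If not (it is raining), then not (the ground is wet).


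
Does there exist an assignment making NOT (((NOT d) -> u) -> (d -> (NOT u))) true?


Search for a satisfying assignment over {d, u}.
Try d=T, u=T: the formula evaluates to T.
A satisfying assignment exists.

Satisfiable.


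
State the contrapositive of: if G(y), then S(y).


The contrapositive of (P → Q) is (¬Q → ¬P); it is logically equivalent to the original.
Here P = 'G(y)' and Q = 'S(y)'.

If not (S(y)), then not (G(y)).


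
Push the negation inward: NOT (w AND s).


De Morgan: the negation of a conjunction is the disjunction of the negations.
Distribute NOT across AND, flipping it to OR, and negate each literal.

(NOT w) OR (NOT s)


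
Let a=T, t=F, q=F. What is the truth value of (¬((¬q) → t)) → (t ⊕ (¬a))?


Substitute a=T, t=F, q=F:
¬q = T
(¬q) → t = T → F = F
¬((¬q) → t) = T
¬a = F
t ⊕ (¬a) = F ⊕ F = F
(¬((¬q) → t)) → (t ⊕ (¬a)) = T → F = F

F


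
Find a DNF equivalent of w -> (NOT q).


Step 1: Rewrite w → (¬q) as ¬w ∨ (¬q).

(NOT w) OR (NOT q)


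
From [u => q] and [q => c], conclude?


Hypothetical syllogism: from (P → Q) and (Q → R), infer (P → R).
Chain the two implications through the shared middle term 'q'.

u => c


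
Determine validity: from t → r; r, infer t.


This is affirming the consequent (fallacy). There exist truth assignments where the premises are all true but the conclusion is false.

Invalid.


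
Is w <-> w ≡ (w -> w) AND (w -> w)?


Compare truth tables:
w | φ | ψ
---------
F | T | T
T | T | T
The columns φ and ψ agree on every row.

Yes, they are logically equivalent.


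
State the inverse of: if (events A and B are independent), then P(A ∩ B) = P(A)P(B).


The inverse of (P → Q) is (¬P → ¬Q). It is equivalent to the converse, not to the original.
Here P = '(events A and B are independent)' and Q = 'P(A ∩ B) = P(A)P(B)'.

If not ((events A and B are independent)), then not (P(A ∩ B) = P(A)P(B)).


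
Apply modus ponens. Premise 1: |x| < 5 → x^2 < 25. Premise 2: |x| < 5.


Modus ponens: from (P → Q) and P, infer Q.
P = '|x| < 5' is asserted, and P → Q holds, so Q follows.

x^2 < 25.


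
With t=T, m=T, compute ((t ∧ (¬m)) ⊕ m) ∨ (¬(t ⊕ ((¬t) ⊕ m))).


Substitute t=T, m=T:
¬m = F
t ∧ (¬m) = T ∧ F = F
(t ∧ (¬m)) ⊕ m = F ⊕ T = T
¬t = F
(¬t) ⊕ m = F ⊕ T = T
t ⊕ ((¬t) ⊕ m) = T ⊕ T = F
¬(t ⊕ ((¬t) ⊕ m)) = T
((t ∧ (¬m)) ⊕ m) ∨ (¬(t ⊕ ((¬t) ⊕ m))) = T ∨ T = T

T


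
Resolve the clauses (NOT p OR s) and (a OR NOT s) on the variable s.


The clauses contain complementary literals s and NOTs.
Resolution eliminates this pair and disjoins the remaining literals (merging duplicates).

(NOT p OR a)


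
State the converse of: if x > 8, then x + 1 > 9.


The converse of (P → Q) is (Q → P). It is not in general equivalent to the original.
Here P = 'x > 8' and Q = 'x + 1 > 9'.

If x + 1 > 9, then x > 8.


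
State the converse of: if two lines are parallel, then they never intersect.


The converse of (P → Q) is (Q → P). It is not in general equivalent to the original.
Here P = 'two lines are parallel' and Q = 'they never intersect'.

If they never intersect, then two lines are parallel.


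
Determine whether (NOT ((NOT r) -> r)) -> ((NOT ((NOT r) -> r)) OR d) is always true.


Build the truth table over {d, r}:
d | r | φ
---------
F | F | T
T | F | T
F | T | T
T | T | T
Every row evaluates to true.

Yes, it is a tautology.


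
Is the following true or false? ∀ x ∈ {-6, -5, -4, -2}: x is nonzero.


Evaluate the predicate on each element: -6:T, -5:T, -4:T, -2:T.
Every element satisfies the predicate.

T


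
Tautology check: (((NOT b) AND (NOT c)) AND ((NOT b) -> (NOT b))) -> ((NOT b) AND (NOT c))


Build the truth table over {b, c}:
b | c | φ
---------
F | F | T
T | F | T
F | T | T
T | T | T
Every row evaluates to true.

Yes, it is a tautology.


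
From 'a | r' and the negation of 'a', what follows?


Disjunctive syllogism: from (P ∨ Q) and ¬P, infer Q.
One disjunct, 'a', is ruled out; the other must hold.

r


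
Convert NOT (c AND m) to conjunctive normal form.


Step 1: Apply De Morgan: ¬(c ∧ m) = ¬c ∨ ¬m.

(NOT c) OR (NOT m)


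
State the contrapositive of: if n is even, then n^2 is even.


The contrapositive of (P → Q) is (¬Q → ¬P); it is logically equivalent to the original.
Here P = 'n is even' and Q = 'n^2 is even'.

If not (n^2 is even), then not (n is even).


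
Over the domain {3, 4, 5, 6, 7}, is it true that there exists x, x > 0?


Evaluate the predicate on each element: 3:T, 4:T, 5:T, 6:T, 7:T.
Witness x = 3 satisfies the predicate.

T


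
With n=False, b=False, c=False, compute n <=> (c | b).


Substitute n=False, b=False, c=False:
c | b = False | False = False
n <=> (c | b) = False <=> False = True

True


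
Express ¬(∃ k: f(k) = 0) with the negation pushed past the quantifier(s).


¬(∀ x: φ) = ∃ x: ¬φ, and ¬(∃ x: φ) = ∀ x: ¬φ.
Apply to the existential statement.

∀ k: ¬(f(k) = 0)


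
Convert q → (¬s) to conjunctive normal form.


Step 1: Rewrite q → (¬s) as ¬q ∨ (¬s).

(¬q) ∨ (¬s)


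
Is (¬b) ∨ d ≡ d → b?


Compare truth tables:
b | d | φ | ψ
-------------
F | F | T | T
T | F | F | T
F | T | T | F
T | T | T | T
They differ at row 2 (b=T, d=F): φ=F but ψ=T.

No, they are not logically equivalent.


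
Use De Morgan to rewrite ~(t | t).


De Morgan: the negation of a disjunction is the conjunction of the negations.
Distribute ~ across |, flipping it to &, and negate each literal.

(~t) & (~t)


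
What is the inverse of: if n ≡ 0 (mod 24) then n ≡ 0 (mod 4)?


The inverse of (P → Q) is (¬P → ¬Q). It is equivalent to the converse, not to the original.
Here P = 'n ≡ 0 (mod 24)' and Q = 'n ≡ 0 (mod 4)'.

If not (n ≡ 0 (mod 24)), then not (n ≡ 0 (mod 4)).


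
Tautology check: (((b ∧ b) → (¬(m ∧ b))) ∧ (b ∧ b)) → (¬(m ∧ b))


Build the truth table over {b, m}:
b | m | φ
---------
F | F | T
T | F | T
F | T | T
T | T | T
Every row evaluates to true.

Yes, it is a tautology.


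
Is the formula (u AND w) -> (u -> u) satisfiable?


Search for a satisfying assignment over {u, w}.
Try u=F, w=F: the formula evaluates to T.
A satisfying assignment exists.

Satisfiable.


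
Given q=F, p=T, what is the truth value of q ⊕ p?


Exclusive or is true when exactly one operand is true.
Substitute: q=F, p=T.
F ⊕ T evaluates to T.

T


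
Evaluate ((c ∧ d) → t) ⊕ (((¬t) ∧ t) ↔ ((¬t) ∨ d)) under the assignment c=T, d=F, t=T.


Substitute c=T, d=F, t=T:
c ∧ d = T ∧ F = F
(c ∧ d) → t = F → T = T
¬t = F
(¬t) ∧ t = F ∧ T = F
¬t = F
(¬t) ∨ d = F ∨ F = F
((¬t) ∧ t) ↔ ((¬t) ∨ d) = F ↔ F = T
((c ∧ d) → t) ⊕ (((¬t) ∧ t) ↔ ((¬t) ∨ d)) = T ⊕ T = F

F


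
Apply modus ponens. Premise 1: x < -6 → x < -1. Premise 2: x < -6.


Modus ponens: from (P → Q) and P, infer Q.
P = 'x < -6' is asserted, and P → Q holds, so Q follows.

x < -1.


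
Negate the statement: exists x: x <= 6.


¬(forall x: φ) = exists x: ¬φ, and ¬(exists x: φ) = forall x: ¬φ.
Apply to the existential statement.

forall x: ~(x <= 6)


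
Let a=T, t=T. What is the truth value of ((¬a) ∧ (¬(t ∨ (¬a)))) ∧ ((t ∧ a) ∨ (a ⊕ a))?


Substitute a=T, t=T:
¬a = F
¬a = F
t ∨ (¬a) = T ∨ F = T
¬(t ∨ (¬a)) = F
(¬a) ∧ (¬(t ∨ (¬a))) = F ∧ F = F
t ∧ a = T ∧ T = T
a ⊕ a = T ⊕ T = F
(t ∧ a) ∨ (a ⊕ a) = T ∨ F = T
((¬a) ∧ (¬(t ∨ (¬a)))) ∧ ((t ∧ a) ∨ (a ⊕ a)) = F ∧ T = F

F


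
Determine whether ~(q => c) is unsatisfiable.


Truth table over {c, q}:
c | q | φ
---------
False | False | False
True | False | False
False | True | True
True | True | False
Satisfying assignment at row 3: c=False, q=True gives True.

No, it is not a contradiction.


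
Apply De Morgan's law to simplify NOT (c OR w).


De Morgan: the negation of a disjunction is the conjunction of the negations.
Distribute NOT across OR, flipping it to AND, and negate each literal.

(NOT c) AND (NOT w)


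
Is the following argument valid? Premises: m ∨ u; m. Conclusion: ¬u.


This is affirming a disjunct (fallacy). There exist truth assignments where the premises are all true but the conclusion is false.

Invalid.


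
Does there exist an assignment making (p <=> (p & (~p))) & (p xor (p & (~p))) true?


Check all 2 assignments over {p}:
p | φ
-----
False | False
True | False
No assignment makes the formula true.

Unsatisfiable.
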